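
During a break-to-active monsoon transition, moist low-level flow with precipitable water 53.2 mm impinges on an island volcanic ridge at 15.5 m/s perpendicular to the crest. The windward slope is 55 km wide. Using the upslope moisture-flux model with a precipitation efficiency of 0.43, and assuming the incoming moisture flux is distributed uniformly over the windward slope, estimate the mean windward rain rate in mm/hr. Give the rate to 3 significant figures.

R ≈ 23.2 mm/hr

Incoming column moisture flux per unit ridge length: F = V × PW = 15.5 × 53.2 = 824.6 mm·m/s.
Spread over the 55 km slope with efficiency ε = 0.43: R = ε·F/W = 0.43 × 824.6 / 55000 m = 6.447e-03 mm/s.
R = 6.447e-03 × 3600 = 23.2 mm/hr.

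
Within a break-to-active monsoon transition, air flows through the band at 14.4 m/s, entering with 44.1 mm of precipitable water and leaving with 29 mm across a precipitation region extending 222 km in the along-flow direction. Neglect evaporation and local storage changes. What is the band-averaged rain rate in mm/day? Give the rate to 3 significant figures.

Column moisture flux per unit crosswind length is F = V × PW.
Inflow: F_in = 14.4 × 44.1 = 635.04 mm·m/s
Outflow: F_out = 14.4 × 29 = 417.6 mm·m/s
Steady-state rate R = (F_in − F_out)/L = (635.04 − 417.6) / 222000 m = 9.795e-04 mm/s.
R = 9.795e-04 × 3600 × 24 = 84.6 mm/day.

R ≈ 84.6 mm/day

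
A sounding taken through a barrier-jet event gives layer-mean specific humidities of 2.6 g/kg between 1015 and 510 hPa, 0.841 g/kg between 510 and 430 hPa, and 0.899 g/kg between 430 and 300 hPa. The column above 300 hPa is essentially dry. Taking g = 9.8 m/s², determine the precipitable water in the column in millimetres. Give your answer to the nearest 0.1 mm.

PW ≈ 15.3 mm

Precipitable water is the column-integrated vapour mass per unit area: PW = (1/g) Σ q̄ Δp, with q in kg/kg and Δp in Pa (1 kg/m² of water = 1 mm).
Layer 1015–510 hPa: Δp = 505 hPa = 50500 Pa, q̄ = 0.0026 kg/kg → 0.0026 × 50500 / 9.8 = 13.40 mm
Layer 510–430 hPa: Δp = 80 hPa = 8000 Pa, q̄ = 0.000841 kg/kg → 0.000841 × 8000 / 9.8 = 0.69 mm
Layer 430–300 hPa: Δp = 130 hPa = 13000 Pa, q̄ = 0.000899 kg/kg → 0.000899 × 13000 / 9.8 = 1.19 mm
PW = 13.40 + 0.69 + 1.19 = 15.28 ≈ 15.3 mm.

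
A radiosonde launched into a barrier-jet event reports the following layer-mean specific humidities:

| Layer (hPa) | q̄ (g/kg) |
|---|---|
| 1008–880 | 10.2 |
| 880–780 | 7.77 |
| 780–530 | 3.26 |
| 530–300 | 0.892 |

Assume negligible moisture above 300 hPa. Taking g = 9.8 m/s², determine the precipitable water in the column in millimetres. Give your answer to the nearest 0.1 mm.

PW ≈ 31.7 mm

Precipitable water is the column-integrated vapour mass per unit area: PW = (1/g) Σ q̄ Δp, with q in kg/kg and Δp in Pa (1 kg/m² of water = 1 mm).
Layer 1008–880 hPa: Δp = 128 hPa = 12800 Pa, q̄ = 0.0102 kg/kg → 0.0102 × 12800 / 9.8 = 13.32 mm
Layer 880–780 hPa: Δp = 100 hPa = 10000 Pa, q̄ = 0.00777 kg/kg → 0.00777 × 10000 / 9.8 = 7.93 mm
Layer 780–530 hPa: Δp = 250 hPa = 25000 Pa, q̄ = 0.00326 kg/kg → 0.00326 × 25000 / 9.8 = 8.32 mm
Layer 530–300 hPa: Δp = 230 hPa = 23000 Pa, q̄ = 0.000892 kg/kg → 0.000892 × 23000 / 9.8 = 2.09 mm
PW = 13.32 + 7.93 + 8.32 + 2.09 = 31.66 ≈ 31.7 mm.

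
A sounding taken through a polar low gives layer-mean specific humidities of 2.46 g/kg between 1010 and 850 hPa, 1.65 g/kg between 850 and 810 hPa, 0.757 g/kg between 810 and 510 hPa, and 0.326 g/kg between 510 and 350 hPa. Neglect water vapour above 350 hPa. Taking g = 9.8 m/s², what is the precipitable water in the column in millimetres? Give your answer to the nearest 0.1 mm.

PW ≈ 7.5 mm

Precipitable water is the column-integrated vapour mass per unit area: PW = (1/g) Σ q̄ Δp, with q in kg/kg and Δp in Pa (1 kg/m² of water = 1 mm).
Layer 1010–850 hPa: Δp = 160 hPa = 16000 Pa, q̄ = 0.00246 kg/kg → 0.00246 × 16000 / 9.8 = 4.02 mm
Layer 850–810 hPa: Δp = 40 hPa = 4000 Pa, q̄ = 0.00165 kg/kg → 0.00165 × 4000 / 9.8 = 0.67 mm
Layer 810–510 hPa: Δp = 300 hPa = 30000 Pa, q̄ = 0.000757 kg/kg → 0.000757 × 30000 / 9.8 = 2.32 mm
Layer 510–350 hPa: Δp = 160 hPa = 16000 Pa, q̄ = 0.000326 kg/kg → 0.000326 × 16000 / 9.8 = 0.53 mm
PW = 4.02 + 0.67 + 2.32 + 0.53 = 7.54 ≈ 7.5 mm.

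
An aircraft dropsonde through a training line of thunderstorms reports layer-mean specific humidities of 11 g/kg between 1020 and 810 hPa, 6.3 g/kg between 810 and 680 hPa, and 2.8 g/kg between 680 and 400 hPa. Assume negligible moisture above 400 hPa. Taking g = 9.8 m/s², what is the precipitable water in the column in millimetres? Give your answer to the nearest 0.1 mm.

Precipitable water is the column-integrated vapour mass per unit area: PW = (1/g) Σ q̄ Δp, with q in kg/kg and Δp in Pa (1 kg/m² of water = 1 mm).
Layer 1020–810 hPa: Δp = 210 hPa = 21000 Pa, q̄ = 0.011 kg/kg → 0.011 × 21000 / 9.8 = 23.57 mm
Layer 810–680 hPa: Δp = 130 hPa = 13000 Pa, q̄ = 0.0063 kg/kg → 0.0063 × 13000 / 9.8 = 8.36 mm
Layer 680–400 hPa: Δp = 280 hPa = 28000 Pa, q̄ = 0.0028 kg/kg → 0.0028 × 28000 / 9.8 = 8.00 mm
PW = 23.57 + 8.36 + 8.00 = 39.93 ≈ 39.9 mm.

PW ≈ 39.9 mm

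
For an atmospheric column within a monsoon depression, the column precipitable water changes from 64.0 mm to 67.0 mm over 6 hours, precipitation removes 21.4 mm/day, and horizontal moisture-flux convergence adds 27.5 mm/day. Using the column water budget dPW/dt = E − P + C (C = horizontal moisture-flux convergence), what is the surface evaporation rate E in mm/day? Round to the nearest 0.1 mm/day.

E ≈ 5.9 mm/day

dPW/dt = (67.0 − 64.0) mm / (6/24 day) = +12.000 mm/day.
E = dPW/dt + P − C = (+12.000) + 21.4 − (27.5) = 5.9 mm/day.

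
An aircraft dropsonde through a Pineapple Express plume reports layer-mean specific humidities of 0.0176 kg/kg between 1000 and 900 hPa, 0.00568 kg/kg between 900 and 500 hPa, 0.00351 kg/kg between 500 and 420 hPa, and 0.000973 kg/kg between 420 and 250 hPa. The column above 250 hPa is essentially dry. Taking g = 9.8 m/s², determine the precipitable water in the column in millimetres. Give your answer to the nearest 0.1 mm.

PW ≈ 45.7 mm

Precipitable water is the column-integrated vapour mass per unit area: PW = (1/g) Σ q̄ Δp, with q in kg/kg and Δp in Pa (1 kg/m² of water = 1 mm).
Layer 1000–900 hPa: Δp = 100 hPa = 10000 Pa, q̄ = 0.0176 kg/kg → 0.0176 × 10000 / 9.8 = 17.96 mm
Layer 900–500 hPa: Δp = 400 hPa = 40000 Pa, q̄ = 0.00568 kg/kg → 0.00568 × 40000 / 9.8 = 23.18 mm
Layer 500–420 hPa: Δp = 80 hPa = 8000 Pa, q̄ = 0.00351 kg/kg → 0.00351 × 8000 / 9.8 = 2.87 mm
Layer 420–250 hPa: Δp = 170 hPa = 17000 Pa, q̄ = 0.000973 kg/kg → 0.000973 × 17000 / 9.8 = 1.69 mm
PW = 17.96 + 23.18 + 2.87 + 1.69 = 45.70 ≈ 45.7 mm.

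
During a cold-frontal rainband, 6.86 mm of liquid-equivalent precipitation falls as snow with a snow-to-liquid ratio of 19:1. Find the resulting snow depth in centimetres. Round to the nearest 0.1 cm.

Snow depth = liquid × ratio = 6.86 mm × 19 = 130.34 mm = 13.0 cm.

snow depth ≈ 13.0 cm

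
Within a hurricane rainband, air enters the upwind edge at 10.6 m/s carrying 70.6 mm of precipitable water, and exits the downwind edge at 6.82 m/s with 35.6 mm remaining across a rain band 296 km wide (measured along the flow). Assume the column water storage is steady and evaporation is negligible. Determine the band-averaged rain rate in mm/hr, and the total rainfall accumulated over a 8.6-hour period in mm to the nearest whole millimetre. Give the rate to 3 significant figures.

R ≈ 6.15 mm/hr; total ≈ 53 mm

Column moisture flux per unit crosswind length is F = V × PW.
Inflow: F_in = 10.6 × 70.6 = 748.36 mm·m/s
Outflow: F_out = 6.82 × 35.6 = 242.792 mm·m/s
Steady-state rate R = (F_in − F_out)/L = (748.36 − 242.792) / 296000 m = 1.708e-03 mm/s.
R = 1.708e-03 × 3600 = 6.15 mm/hr.
Over 8.6 h: total = 6.15 × 8.6 = 52.89 ≈ 53 mm.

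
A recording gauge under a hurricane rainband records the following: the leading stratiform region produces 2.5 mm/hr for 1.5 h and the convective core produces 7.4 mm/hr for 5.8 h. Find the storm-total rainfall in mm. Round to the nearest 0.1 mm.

total ≈ 46.7 mm

Total = Σ Rᵢ Δtᵢ = 2.5 × 1.5 + 7.4 × 5.8
      = 3.75 + 42.92 = 46.7 mm.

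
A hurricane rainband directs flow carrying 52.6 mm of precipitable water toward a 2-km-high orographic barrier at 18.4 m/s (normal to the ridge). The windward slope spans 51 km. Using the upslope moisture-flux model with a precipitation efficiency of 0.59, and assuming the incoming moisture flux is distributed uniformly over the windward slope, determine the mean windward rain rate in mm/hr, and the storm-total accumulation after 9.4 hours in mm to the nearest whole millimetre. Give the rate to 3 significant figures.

R ≈ 40.3 mm/hr; total ≈ 379 mm

Incoming column moisture flux per unit ridge length: F = V × PW = 18.4 × 52.6 = 967.84 mm·m/s.
Spread over the 51 km slope with efficiency ε = 0.59: R = ε·F/W = 0.59 × 967.84 / 51000 m = 1.120e-02 mm/s.
R = 1.120e-02 × 3600 = 40.3 mm/hr.
Over 9.4 h: total = 40.3 × 9.4 = 378.82 ≈ 379 mm.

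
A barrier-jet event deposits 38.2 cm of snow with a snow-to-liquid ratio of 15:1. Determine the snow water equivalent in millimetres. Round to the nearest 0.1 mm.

SWE = snow depth / ratio = 38.2 cm / 15 = 2.547 cm = 25.5 mm.

SWE ≈ 25.5 mm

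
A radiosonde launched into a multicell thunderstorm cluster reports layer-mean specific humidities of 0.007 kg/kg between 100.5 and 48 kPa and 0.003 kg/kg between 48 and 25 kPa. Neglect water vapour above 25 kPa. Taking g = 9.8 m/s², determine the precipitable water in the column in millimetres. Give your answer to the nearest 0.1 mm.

Precipitable water is the column-integrated vapour mass per unit area: PW = (1/g) Σ q̄ Δp, with q in kg/kg and Δp in Pa (1 kg/m² of water = 1 mm).
Layer 100.5–48 kPa: Δp = 525 hPa = 52500 Pa, q̄ = 0.007 kg/kg → 0.007 × 52500 / 9.8 = 37.50 mm
Layer 48–25 kPa: Δp = 230 hPa = 23000 Pa, q̄ = 0.003 kg/kg → 0.003 × 23000 / 9.8 = 7.04 mm
PW = 37.50 + 7.04 = 44.54 ≈ 44.5 mm.

PW ≈ 44.5 mm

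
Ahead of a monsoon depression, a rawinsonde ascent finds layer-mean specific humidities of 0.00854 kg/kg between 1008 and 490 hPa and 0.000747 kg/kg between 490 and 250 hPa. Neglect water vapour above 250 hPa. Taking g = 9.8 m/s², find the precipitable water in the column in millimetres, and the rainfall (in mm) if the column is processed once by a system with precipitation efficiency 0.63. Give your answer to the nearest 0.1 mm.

Precipitable water is the column-integrated vapour mass per unit area: PW = (1/g) Σ q̄ Δp, with q in kg/kg and Δp in Pa (1 kg/m² of water = 1 mm).
Layer 1008–490 hPa: Δp = 518 hPa = 51800 Pa, q̄ = 0.00854 kg/kg → 0.00854 × 51800 / 9.8 = 45.14 mm
Layer 490–250 hPa: Δp = 240 hPa = 24000 Pa, q̄ = 0.000747 kg/kg → 0.000747 × 24000 / 9.8 = 1.83 mm
PW = 45.14 + 1.83 = 46.97 ≈ 47.0 mm.
Rainfall = ε × PW = 0.63 × 47.0 = 29.6 mm.

PW ≈ 47.0 mm; rainfall ≈ 29.6 mm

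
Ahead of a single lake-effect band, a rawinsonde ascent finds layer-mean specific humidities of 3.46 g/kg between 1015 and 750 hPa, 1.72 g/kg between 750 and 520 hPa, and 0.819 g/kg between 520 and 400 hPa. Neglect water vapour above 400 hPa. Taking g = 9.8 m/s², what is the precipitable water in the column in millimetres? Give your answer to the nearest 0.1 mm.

Precipitable water is the column-integrated vapour mass per unit area: PW = (1/g) Σ q̄ Δp, with q in kg/kg and Δp in Pa (1 kg/m² of water = 1 mm).
Layer 1015–750 hPa: Δp = 265 hPa = 26500 Pa, q̄ = 0.00346 kg/kg → 0.00346 × 26500 / 9.8 = 9.36 mm
Layer 750–520 hPa: Δp = 230 hPa = 23000 Pa, q̄ = 0.00172 kg/kg → 0.00172 × 23000 / 9.8 = 4.04 mm
Layer 520–400 hPa: Δp = 120 hPa = 12000 Pa, q̄ = 0.000819 kg/kg → 0.000819 × 12000 / 9.8 = 1.00 mm
PW = 9.36 + 4.04 + 1.00 = 14.40 ≈ 14.4 mm.

PW ≈ 14.4 mm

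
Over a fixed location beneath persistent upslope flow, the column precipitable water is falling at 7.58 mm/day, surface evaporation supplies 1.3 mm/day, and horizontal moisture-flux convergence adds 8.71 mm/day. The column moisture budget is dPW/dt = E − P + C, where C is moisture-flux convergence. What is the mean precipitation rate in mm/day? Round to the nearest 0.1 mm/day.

P ≈ 17.6 mm/day

dPW/dt = -7.58 mm/day.
P = E + C − dPW/dt = 1.3 + (8.71) − (-7.58) = 17.6 mm/day.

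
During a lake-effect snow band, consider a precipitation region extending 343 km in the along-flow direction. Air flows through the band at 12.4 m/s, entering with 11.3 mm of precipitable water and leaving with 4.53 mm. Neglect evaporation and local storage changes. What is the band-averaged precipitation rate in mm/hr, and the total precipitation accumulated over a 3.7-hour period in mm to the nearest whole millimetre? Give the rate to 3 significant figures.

Column moisture flux per unit crosswind length is F = V × PW.
Inflow: F_in = 12.4 × 11.3 = 140.12 mm·m/s
Outflow: F_out = 12.4 × 4.53 = 56.172 mm·m/s
Steady-state rate R = (F_in − F_out)/L = (140.12 − 56.172) / 343000 m = 2.447e-04 mm/s.
R = 2.447e-04 × 3600 = 0.881 mm/hr.
Over 3.7 h: total = 0.881 × 3.7 = 3.2597 ≈ 3 mm.

R ≈ 0.881 mm/hr; total ≈ 3 mm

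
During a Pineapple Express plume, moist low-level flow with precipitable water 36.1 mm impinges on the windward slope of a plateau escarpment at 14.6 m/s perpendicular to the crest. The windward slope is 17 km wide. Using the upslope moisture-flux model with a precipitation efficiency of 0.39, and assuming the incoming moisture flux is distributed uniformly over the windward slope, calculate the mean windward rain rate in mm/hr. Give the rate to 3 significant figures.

R ≈ 43.5 mm/hr

Incoming column moisture flux per unit ridge length: F = V × PW = 14.6 × 36.1 = 527.06 mm·m/s.
Spread over the 17 km slope with efficiency ε = 0.39: R = ε·F/W = 0.39 × 527.06 / 17000 m = 1.209e-02 mm/s.
R = 1.209e-02 × 3600 = 43.5 mm/hr.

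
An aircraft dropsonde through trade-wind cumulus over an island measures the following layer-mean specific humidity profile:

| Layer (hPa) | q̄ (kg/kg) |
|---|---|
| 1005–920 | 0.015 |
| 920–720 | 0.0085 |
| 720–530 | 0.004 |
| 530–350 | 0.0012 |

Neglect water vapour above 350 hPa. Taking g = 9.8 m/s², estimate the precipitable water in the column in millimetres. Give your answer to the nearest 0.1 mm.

Precipitable water is the column-integrated vapour mass per unit area: PW = (1/g) Σ q̄ Δp, with q in kg/kg and Δp in Pa (1 kg/m² of water = 1 mm).
Layer 1005–920 hPa: Δp = 85 hPa = 8500 Pa, q̄ = 0.015 kg/kg → 0.015 × 8500 / 9.8 = 13.01 mm
Layer 920–720 hPa: Δp = 200 hPa = 20000 Pa, q̄ = 0.0085 kg/kg → 0.0085 × 20000 / 9.8 = 17.35 mm
Layer 720–530 hPa: Δp = 190 hPa = 19000 Pa, q̄ = 0.004 kg/kg → 0.004 × 19000 / 9.8 = 7.76 mm
Layer 530–350 hPa: Δp = 180 hPa = 18000 Pa, q̄ = 0.0012 kg/kg → 0.0012 × 18000 / 9.8 = 2.20 mm
PW = 13.01 + 17.35 + 7.76 + 2.20 = 40.32 ≈ 40.3 mm.

PW ≈ 40.3 mm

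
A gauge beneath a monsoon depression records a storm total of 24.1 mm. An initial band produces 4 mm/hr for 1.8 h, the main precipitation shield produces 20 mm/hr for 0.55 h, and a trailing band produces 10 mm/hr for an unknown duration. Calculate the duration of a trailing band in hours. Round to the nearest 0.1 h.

Known phases: 4 × 1.8 + 20 × 0.55 = 7.2 + 11 = 18.2 mm.
Remaining depth = 24.1 − 18.2 = 5.9 mm.
Duration = 5.9 / 10 = 0.6 h.

duration ≈ 0.6 h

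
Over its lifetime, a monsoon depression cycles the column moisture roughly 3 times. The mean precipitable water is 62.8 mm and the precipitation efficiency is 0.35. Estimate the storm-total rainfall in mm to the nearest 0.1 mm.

rainfall ≈ 65.9 mm

Each cycle deposits ε × PW = 0.35 × 62.8 = 21.98 mm.
Over 3 cycles: 3 × 21.98 = 65.9 mm.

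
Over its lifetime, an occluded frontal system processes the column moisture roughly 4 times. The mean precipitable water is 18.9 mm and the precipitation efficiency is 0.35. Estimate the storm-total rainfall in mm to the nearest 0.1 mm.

rainfall ≈ 26.5 mm

Each cycle deposits ε × PW = 0.35 × 18.9 = 6.615 mm.
Over 4 cycles: 4 × 6.615 = 26.5 mm.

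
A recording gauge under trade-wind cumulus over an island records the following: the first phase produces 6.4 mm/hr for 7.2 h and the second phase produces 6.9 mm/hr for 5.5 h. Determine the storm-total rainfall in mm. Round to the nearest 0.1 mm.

total ≈ 84.0 mm

Total = Σ Rᵢ Δtᵢ = 6.4 × 7.2 + 6.9 × 5.5
      = 46.08 + 37.95 = 84.0 mm.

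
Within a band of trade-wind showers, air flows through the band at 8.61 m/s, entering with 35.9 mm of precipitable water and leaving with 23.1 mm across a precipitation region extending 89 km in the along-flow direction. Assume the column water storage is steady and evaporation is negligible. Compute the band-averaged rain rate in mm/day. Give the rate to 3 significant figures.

Column moisture flux per unit crosswind length is F = V × PW.
Inflow: F_in = 8.61 × 35.9 = 309.099 mm·m/s
Outflow: F_out = 8.61 × 23.1 = 198.891 mm·m/s
Steady-state rate R = (F_in − F_out)/L = (309.099 − 198.891) / 89000 m = 1.238e-03 mm/s.
R = 1.238e-03 × 3600 × 24 = 107 mm/day.

R ≈ 107 mm/day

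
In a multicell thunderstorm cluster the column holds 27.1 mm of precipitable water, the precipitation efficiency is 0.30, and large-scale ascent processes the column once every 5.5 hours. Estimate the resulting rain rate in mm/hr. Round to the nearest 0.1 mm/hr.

R ≈ 1.5 mm/hr

Each overturning extracts ε × PW = 0.30 × 27.1 = 8.13 mm.
Rate = ε·PW / τ = 8.13 / 5.5 h = 1.5 mm/hr.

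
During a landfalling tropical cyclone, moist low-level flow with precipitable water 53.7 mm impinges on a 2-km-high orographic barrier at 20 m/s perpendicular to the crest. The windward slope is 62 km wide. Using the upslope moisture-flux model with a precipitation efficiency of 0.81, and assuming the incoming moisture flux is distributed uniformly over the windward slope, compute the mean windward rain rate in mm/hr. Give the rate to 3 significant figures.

R ≈ 50.5 mm/hr

Incoming column moisture flux per unit ridge length: F = V × PW = 20 × 53.7 = 1074 mm·m/s.
Spread over the 62 km slope with efficiency ε = 0.81: R = ε·F/W = 0.81 × 1074 / 62000 m = 1.403e-02 mm/s.
R = 1.403e-02 × 3600 = 50.5 mm/hr.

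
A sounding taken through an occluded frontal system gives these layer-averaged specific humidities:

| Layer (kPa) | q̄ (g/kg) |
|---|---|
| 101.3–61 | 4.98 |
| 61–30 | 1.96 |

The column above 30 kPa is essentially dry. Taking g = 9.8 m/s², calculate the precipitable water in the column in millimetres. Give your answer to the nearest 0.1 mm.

PW ≈ 26.7 mm

Precipitable water is the column-integrated vapour mass per unit area: PW = (1/g) Σ q̄ Δp, with q in kg/kg and Δp in Pa (1 kg/m² of water = 1 mm).
Layer 101.3–61 kPa: Δp = 403 hPa = 40300 Pa, q̄ = 0.00498 kg/kg → 0.00498 × 40300 / 9.8 = 20.48 mm
Layer 61–30 kPa: Δp = 310 hPa = 31000 Pa, q̄ = 0.00196 kg/kg → 0.00196 × 31000 / 9.8 = 6.20 mm
PW = 20.48 + 6.20 = 26.68 ≈ 26.7 mm.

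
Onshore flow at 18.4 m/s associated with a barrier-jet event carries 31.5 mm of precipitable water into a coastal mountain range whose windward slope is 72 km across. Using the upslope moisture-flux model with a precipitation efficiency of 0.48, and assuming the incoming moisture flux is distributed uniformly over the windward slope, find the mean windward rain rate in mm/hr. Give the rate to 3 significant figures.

R ≈ 13.9 mm/hr

Incoming column moisture flux per unit ridge length: F = V × PW = 18.4 × 31.5 = 579.6 mm·m/s.
Spread over the 72 km slope with efficiency ε = 0.48: R = ε·F/W = 0.48 × 579.6 / 72000 m = 3.864e-03 mm/s.
R = 3.864e-03 × 3600 = 13.9 mm/hr.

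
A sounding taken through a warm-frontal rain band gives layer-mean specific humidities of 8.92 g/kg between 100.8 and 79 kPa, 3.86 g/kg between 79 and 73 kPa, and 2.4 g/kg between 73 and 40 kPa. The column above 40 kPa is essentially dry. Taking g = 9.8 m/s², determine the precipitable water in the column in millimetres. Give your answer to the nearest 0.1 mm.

Precipitable water is the column-integrated vapour mass per unit area: PW = (1/g) Σ q̄ Δp, with q in kg/kg and Δp in Pa (1 kg/m² of water = 1 mm).
Layer 100.8–79 kPa: Δp = 218 hPa = 21800 Pa, q̄ = 0.00892 kg/kg → 0.00892 × 21800 / 9.8 = 19.84 mm
Layer 79–73 kPa: Δp = 60 hPa = 6000 Pa, q̄ = 0.00386 kg/kg → 0.00386 × 6000 / 9.8 = 2.36 mm
Layer 73–40 kPa: Δp = 330 hPa = 33000 Pa, q̄ = 0.0024 kg/kg → 0.0024 × 33000 / 9.8 = 8.08 mm
PW = 19.84 + 2.36 + 8.08 = 30.28 ≈ 30.3 mm.

PW ≈ 30.3 mm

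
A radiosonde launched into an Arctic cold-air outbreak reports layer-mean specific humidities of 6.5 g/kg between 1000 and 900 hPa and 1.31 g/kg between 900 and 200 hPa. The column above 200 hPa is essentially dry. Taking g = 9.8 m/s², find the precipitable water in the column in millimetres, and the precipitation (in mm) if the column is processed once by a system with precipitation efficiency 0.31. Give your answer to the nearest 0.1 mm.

Precipitable water is the column-integrated vapour mass per unit area: PW = (1/g) Σ q̄ Δp, with q in kg/kg and Δp in Pa (1 kg/m² of water = 1 mm).
Layer 1000–900 hPa: Δp = 100 hPa = 10000 Pa, q̄ = 0.0065 kg/kg → 0.0065 × 10000 / 9.8 = 6.63 mm
Layer 900–200 hPa: Δp = 700 hPa = 70000 Pa, q̄ = 0.00131 kg/kg → 0.00131 × 70000 / 9.8 = 9.36 mm
PW = 6.63 + 9.36 = 15.99 ≈ 16.0 mm.
Precipitation = ε × PW = 0.31 × 16.0 = 5.0 mm.

PW ≈ 16.0 mm; precipitation ≈ 5.0 mm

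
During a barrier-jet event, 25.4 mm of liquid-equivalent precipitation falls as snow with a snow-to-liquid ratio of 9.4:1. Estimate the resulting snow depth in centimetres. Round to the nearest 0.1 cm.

snow depth ≈ 23.9 cm

Snow depth = liquid × ratio = 25.4 mm × 9.4 = 238.76 mm = 23.9 cm.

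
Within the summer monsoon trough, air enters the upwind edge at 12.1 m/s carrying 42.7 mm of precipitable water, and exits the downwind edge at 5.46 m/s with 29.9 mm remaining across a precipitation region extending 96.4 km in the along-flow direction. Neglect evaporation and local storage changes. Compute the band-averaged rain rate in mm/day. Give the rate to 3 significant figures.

R ≈ 317 mm/day

Column moisture flux per unit crosswind length is F = V × PW.
Inflow: F_in = 12.1 × 42.7 = 516.67 mm·m/s
Outflow: F_out = 5.46 × 29.9 = 163.254 mm·m/s
Steady-state rate R = (F_in − F_out)/L = (516.67 − 163.254) / 96400 m = 3.666e-03 mm/s.
R = 3.666e-03 × 3600 × 24 = 317 mm/day.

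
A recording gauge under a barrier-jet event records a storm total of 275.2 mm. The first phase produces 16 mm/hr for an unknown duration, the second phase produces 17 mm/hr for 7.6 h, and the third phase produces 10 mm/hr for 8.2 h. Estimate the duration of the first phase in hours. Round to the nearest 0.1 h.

Known phases: 17 × 7.6 + 10 × 8.2 = 129.2 + 82 = 211.2 mm.
Remaining depth = 275.2 − 211.2 = 64 mm.
Duration = 64 / 16 = 4.0 h.

duration ≈ 4.0 h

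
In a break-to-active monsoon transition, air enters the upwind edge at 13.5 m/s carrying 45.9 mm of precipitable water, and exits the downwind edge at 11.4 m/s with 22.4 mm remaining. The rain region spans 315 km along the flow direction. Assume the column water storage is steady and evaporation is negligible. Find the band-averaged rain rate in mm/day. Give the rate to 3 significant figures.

R ≈ 99.9 mm/day

Column moisture flux per unit crosswind length is F = V × PW.
Inflow: F_in = 13.5 × 45.9 = 619.65 mm·m/s
Outflow: F_out = 11.4 × 22.4 = 255.36 mm·m/s
Steady-state rate R = (F_in − F_out)/L = (619.65 − 255.36) / 315000 m = 1.156e-03 mm/s.
R = 1.156e-03 × 3600 × 24 = 99.9 mm/day.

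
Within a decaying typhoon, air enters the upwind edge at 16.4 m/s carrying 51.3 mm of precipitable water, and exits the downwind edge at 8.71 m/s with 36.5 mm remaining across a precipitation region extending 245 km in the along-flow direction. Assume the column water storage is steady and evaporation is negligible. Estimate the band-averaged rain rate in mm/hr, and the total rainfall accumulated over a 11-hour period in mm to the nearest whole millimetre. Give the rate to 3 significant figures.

R ≈ 7.69 mm/hr; total ≈ 85 mm

Column moisture flux per unit crosswind length is F = V × PW.
Inflow: F_in = 16.4 × 51.3 = 841.32 mm·m/s
Outflow: F_out = 8.71 × 36.5 = 317.915 mm·m/s
Steady-state rate R = (F_in − F_out)/L = (841.32 − 317.915) / 245000 m = 2.136e-03 mm/s.
R = 2.136e-03 × 3600 = 7.69 mm/hr.
Over 11 h: total = 7.69 × 11 = 84.59 ≈ 85 mm.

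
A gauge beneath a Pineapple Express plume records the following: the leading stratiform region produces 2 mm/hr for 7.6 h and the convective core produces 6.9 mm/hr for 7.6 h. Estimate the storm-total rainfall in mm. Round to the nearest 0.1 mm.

total ≈ 67.6 mm

Total = Σ Rᵢ Δtᵢ = 2 × 7.6 + 6.9 × 7.6
      = 15.2 + 52.44 = 67.6 mm.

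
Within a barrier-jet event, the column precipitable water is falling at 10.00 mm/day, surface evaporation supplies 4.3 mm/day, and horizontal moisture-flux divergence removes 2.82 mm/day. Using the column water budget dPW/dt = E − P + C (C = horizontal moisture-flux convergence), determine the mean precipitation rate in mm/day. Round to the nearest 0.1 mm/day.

dPW/dt = -10.00 mm/day.
P = E + C − dPW/dt = 4.3 + (-2.82) − (-10.00) = 11.5 mm/day.

P ≈ 11.5 mm/day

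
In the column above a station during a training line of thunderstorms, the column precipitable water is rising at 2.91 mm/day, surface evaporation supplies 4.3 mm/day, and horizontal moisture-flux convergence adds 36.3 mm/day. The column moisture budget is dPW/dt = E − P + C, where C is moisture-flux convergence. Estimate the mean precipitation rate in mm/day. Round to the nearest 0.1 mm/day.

dPW/dt = +2.91 mm/day.
P = E + C − dPW/dt = 4.3 + (36.3) − (+2.91) = 37.7 mm/day.

P ≈ 37.7 mm/day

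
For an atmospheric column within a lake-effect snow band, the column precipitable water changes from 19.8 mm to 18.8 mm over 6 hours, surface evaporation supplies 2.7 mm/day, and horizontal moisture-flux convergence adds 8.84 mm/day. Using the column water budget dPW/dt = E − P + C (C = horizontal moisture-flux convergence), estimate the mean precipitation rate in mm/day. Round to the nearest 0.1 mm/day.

dPW/dt = (18.8 − 19.8) mm / (6/24 day) = -4.000 mm/day.
P = E + C − dPW/dt = 2.7 + (8.84) − (-4.000) = 15.5 mm/day.

P ≈ 15.5 mm/day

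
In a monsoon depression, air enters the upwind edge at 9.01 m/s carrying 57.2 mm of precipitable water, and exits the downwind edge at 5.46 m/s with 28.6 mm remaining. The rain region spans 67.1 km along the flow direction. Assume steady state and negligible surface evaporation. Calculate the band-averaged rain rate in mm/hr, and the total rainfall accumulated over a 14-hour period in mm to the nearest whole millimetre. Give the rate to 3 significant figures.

R ≈ 19.3 mm/hr; total ≈ 270 mm

Column moisture flux per unit crosswind length is F = V × PW.
Inflow: F_in = 9.01 × 57.2 = 515.372 mm·m/s
Outflow: F_out = 5.46 × 28.6 = 156.156 mm·m/s
Steady-state rate R = (F_in − F_out)/L = (515.372 − 156.156) / 67100 m = 5.353e-03 mm/s.
R = 5.353e-03 × 3600 = 19.3 mm/hr.
Over 14 h: total = 19.3 × 14 = 270.2 ≈ 270 mm.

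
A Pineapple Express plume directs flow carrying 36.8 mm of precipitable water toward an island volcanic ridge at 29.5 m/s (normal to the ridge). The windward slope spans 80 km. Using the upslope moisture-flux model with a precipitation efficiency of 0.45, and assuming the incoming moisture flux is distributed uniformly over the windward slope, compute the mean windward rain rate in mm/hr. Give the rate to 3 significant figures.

Incoming column moisture flux per unit ridge length: F = V × PW = 29.5 × 36.8 = 1085.6 mm·m/s.
Spread over the 80 km slope with efficiency ε = 0.45: R = ε·F/W = 0.45 × 1085.6 / 80000 m = 6.106e-03 mm/s.
R = 6.106e-03 × 3600 = 22.0 mm/hr.

R ≈ 22.0 mm/hr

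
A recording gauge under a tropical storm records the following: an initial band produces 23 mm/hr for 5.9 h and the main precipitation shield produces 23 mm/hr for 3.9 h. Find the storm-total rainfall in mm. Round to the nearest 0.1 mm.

total ≈ 225.4 mm

Total = Σ Rᵢ Δtᵢ = 23 × 5.9 + 23 × 3.9
      = 135.7 + 89.7 = 225.4 mm.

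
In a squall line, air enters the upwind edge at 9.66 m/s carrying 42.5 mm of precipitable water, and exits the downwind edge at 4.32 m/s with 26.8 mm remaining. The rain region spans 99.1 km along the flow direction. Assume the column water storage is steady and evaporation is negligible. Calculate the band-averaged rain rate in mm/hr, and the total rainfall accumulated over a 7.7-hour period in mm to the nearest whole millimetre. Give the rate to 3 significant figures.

Column moisture flux per unit crosswind length is F = V × PW.
Inflow: F_in = 9.66 × 42.5 = 410.55 mm·m/s
Outflow: F_out = 4.32 × 26.8 = 115.776 mm·m/s
Steady-state rate R = (F_in − F_out)/L = (410.55 − 115.776) / 99100 m = 2.975e-03 mm/s.
R = 2.975e-03 × 3600 = 10.7 mm/hr.
Over 7.7 h: total = 10.7 × 7.7 = 82.39 ≈ 82 mm.

R ≈ 10.7 mm/hr; total ≈ 82 mm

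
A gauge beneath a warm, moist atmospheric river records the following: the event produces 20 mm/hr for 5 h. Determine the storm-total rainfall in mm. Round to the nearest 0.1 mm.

Total = Σ Rᵢ Δtᵢ = 20 × 5
      = 100 = 100.0 mm.

total ≈ 100.0 mm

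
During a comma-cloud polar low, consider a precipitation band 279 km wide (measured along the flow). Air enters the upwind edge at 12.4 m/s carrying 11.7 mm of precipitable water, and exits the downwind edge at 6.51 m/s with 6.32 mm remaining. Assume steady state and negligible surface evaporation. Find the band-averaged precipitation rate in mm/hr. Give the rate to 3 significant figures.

R ≈ 1.34 mm/hr

Column moisture flux per unit crosswind length is F = V × PW.
Inflow: F_in = 12.4 × 11.7 = 145.08 mm·m/s
Outflow: F_out = 6.51 × 6.32 = 41.1432 mm·m/s
Steady-state rate R = (F_in − F_out)/L = (145.08 − 41.1432) / 279000 m = 3.725e-04 mm/s.
R = 3.725e-04 × 3600 = 1.34 mm/hr.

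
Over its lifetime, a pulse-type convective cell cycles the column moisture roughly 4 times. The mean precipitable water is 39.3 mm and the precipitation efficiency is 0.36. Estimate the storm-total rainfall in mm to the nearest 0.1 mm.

rainfall ≈ 56.6 mm

Each cycle deposits ε × PW = 0.36 × 39.3 = 14.148 mm.
Over 4 cycles: 4 × 14.148 = 56.6 mm.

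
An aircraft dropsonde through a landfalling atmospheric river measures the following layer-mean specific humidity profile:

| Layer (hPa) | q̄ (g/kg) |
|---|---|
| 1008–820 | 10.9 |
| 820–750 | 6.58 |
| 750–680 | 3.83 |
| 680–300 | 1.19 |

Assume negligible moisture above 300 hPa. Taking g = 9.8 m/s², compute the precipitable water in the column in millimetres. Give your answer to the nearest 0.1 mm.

Precipitable water is the column-integrated vapour mass per unit area: PW = (1/g) Σ q̄ Δp, with q in kg/kg and Δp in Pa (1 kg/m² of water = 1 mm).
Layer 1008–820 hPa: Δp = 188 hPa = 18800 Pa, q̄ = 0.0109 kg/kg → 0.0109 × 18800 / 9.8 = 20.91 mm
Layer 820–750 hPa: Δp = 70 hPa = 7000 Pa, q̄ = 0.00658 kg/kg → 0.00658 × 7000 / 9.8 = 4.70 mm
Layer 750–680 hPa: Δp = 70 hPa = 7000 Pa, q̄ = 0.00383 kg/kg → 0.00383 × 7000 / 9.8 = 2.74 mm
Layer 680–300 hPa: Δp = 380 hPa = 38000 Pa, q̄ = 0.00119 kg/kg → 0.00119 × 38000 / 9.8 = 4.61 mm
PW = 20.91 + 4.70 + 2.74 + 4.61 = 32.96 ≈ 33.0 mm.

PW ≈ 33.0 mm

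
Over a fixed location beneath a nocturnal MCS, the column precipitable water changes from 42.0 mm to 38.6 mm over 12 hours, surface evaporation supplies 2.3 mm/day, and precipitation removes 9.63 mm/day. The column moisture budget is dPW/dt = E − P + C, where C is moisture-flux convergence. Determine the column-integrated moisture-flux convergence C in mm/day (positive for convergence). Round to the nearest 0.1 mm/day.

dPW/dt = (38.6 − 42.0) mm / (12/24 day) = -6.800 mm/day.
C = dPW/dt − E + P = (-6.800) − 2.3 + 9.63 = 0.5 mm/day.

C ≈ 0.5 mm/day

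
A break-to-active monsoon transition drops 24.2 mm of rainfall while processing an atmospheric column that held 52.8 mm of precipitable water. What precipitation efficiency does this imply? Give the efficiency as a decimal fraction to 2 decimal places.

ε = rainfall / PW = 24.2 / 52.8 = 0.46.

ε ≈ 0.46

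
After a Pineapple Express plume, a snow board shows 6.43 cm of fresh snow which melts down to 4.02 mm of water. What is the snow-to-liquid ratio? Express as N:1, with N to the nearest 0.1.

Ratio = snow depth / SWE = 64.3 mm / 4.02 mm = 16.0, i.e. 16.0:1.

ratio ≈ 16.0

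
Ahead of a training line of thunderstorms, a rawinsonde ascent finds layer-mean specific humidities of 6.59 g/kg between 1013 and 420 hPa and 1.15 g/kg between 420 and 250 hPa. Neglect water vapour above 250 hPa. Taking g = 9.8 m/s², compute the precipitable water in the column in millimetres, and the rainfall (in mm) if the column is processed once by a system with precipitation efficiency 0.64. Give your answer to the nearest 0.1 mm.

PW ≈ 41.9 mm; rainfall ≈ 26.8 mm

Precipitable water is the column-integrated vapour mass per unit area: PW = (1/g) Σ q̄ Δp, with q in kg/kg and Δp in Pa (1 kg/m² of water = 1 mm).
Layer 1013–420 hPa: Δp = 593 hPa = 59300 Pa, q̄ = 0.00659 kg/kg → 0.00659 × 59300 / 9.8 = 39.88 mm
Layer 420–250 hPa: Δp = 170 hPa = 17000 Pa, q̄ = 0.00115 kg/kg → 0.00115 × 17000 / 9.8 = 1.99 mm
PW = 39.88 + 1.99 = 41.87 ≈ 41.9 mm.
Rainfall = ε × PW = 0.64 × 41.9 = 26.8 mm.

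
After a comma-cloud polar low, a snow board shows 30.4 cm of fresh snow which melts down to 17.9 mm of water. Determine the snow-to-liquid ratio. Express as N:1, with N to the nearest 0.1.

Ratio = snow depth / SWE = 304 mm / 17.9 mm = 17.0, i.e. 17.0:1.

ratio ≈ 17.0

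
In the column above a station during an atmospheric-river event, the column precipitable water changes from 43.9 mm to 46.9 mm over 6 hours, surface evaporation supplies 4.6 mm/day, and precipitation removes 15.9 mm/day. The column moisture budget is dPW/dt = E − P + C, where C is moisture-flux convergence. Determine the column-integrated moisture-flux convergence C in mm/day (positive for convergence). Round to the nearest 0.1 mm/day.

C ≈ 23.3 mm/day

dPW/dt = (46.9 − 43.9) mm / (6/24 day) = +12.000 mm/day.
C = dPW/dt − E + P = (+12.000) − 4.6 + 15.9 = 23.3 mm/day.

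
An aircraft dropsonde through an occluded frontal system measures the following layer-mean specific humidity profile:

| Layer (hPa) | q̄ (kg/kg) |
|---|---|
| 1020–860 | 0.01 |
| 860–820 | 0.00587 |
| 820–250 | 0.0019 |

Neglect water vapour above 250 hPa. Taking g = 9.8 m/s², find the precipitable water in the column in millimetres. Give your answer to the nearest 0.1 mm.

PW ≈ 29.8 mm

Precipitable water is the column-integrated vapour mass per unit area: PW = (1/g) Σ q̄ Δp, with q in kg/kg and Δp in Pa (1 kg/m² of water = 1 mm).
Layer 1020–860 hPa: Δp = 160 hPa = 16000 Pa, q̄ = 0.01 kg/kg → 0.01 × 16000 / 9.8 = 16.33 mm
Layer 860–820 hPa: Δp = 40 hPa = 4000 Pa, q̄ = 0.00587 kg/kg → 0.00587 × 4000 / 9.8 = 2.40 mm
Layer 820–250 hPa: Δp = 570 hPa = 57000 Pa, q̄ = 0.0019 kg/kg → 0.0019 × 57000 / 9.8 = 11.05 mm
PW = 16.33 + 2.40 + 11.05 = 29.78 ≈ 29.8 mm.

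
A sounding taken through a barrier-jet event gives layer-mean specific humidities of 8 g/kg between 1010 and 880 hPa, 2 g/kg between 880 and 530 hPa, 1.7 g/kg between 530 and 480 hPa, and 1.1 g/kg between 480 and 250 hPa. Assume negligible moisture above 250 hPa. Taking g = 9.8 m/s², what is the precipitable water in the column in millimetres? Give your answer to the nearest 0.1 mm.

PW ≈ 21.2 mm

Precipitable water is the column-integrated vapour mass per unit area: PW = (1/g) Σ q̄ Δp, with q in kg/kg and Δp in Pa (1 kg/m² of water = 1 mm).
Layer 1010–880 hPa: Δp = 130 hPa = 13000 Pa, q̄ = 0.008 kg/kg → 0.008 × 13000 / 9.8 = 10.61 mm
Layer 880–530 hPa: Δp = 350 hPa = 35000 Pa, q̄ = 0.002 kg/kg → 0.002 × 35000 / 9.8 = 7.14 mm
Layer 530–480 hPa: Δp = 50 hPa = 5000 Pa, q̄ = 0.0017 kg/kg → 0.0017 × 5000 / 9.8 = 0.87 mm
Layer 480–250 hPa: Δp = 230 hPa = 23000 Pa, q̄ = 0.0011 kg/kg → 0.0011 × 23000 / 9.8 = 2.58 mm
PW = 10.61 + 7.14 + 0.87 + 2.58 = 21.20 ≈ 21.2 mm.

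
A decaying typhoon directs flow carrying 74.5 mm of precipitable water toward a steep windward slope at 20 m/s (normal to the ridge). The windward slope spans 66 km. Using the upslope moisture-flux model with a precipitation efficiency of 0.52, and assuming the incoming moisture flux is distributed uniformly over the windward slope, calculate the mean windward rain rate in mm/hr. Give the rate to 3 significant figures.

Incoming column moisture flux per unit ridge length: F = V × PW = 20 × 74.5 = 1490 mm·m/s.
Spread over the 66 km slope with efficiency ε = 0.52: R = ε·F/W = 0.52 × 1490 / 66000 m = 1.174e-02 mm/s.
R = 1.174e-02 × 3600 = 42.3 mm/hr.

R ≈ 42.3 mm/hr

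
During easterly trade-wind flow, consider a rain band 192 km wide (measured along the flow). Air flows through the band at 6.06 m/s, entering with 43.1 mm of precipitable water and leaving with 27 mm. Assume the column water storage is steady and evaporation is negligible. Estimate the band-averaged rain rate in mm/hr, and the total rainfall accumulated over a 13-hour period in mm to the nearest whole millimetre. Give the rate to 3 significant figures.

R ≈ 1.83 mm/hr; total ≈ 24 mm

Column moisture flux per unit crosswind length is F = V × PW.
Inflow: F_in = 6.06 × 43.1 = 261.186 mm·m/s
Outflow: F_out = 6.06 × 27 = 163.62 mm·m/s
Steady-state rate R = (F_in − F_out)/L = (261.186 − 163.62) / 192000 m = 5.082e-04 mm/s.
R = 5.082e-04 × 3600 = 1.83 mm/hr.
Over 13 h: total = 1.83 × 13 = 23.79 ≈ 24 mm.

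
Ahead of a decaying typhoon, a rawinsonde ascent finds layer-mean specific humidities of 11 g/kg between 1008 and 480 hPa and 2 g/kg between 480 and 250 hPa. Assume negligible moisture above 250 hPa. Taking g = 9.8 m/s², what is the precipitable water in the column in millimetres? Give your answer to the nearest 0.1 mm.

Precipitable water is the column-integrated vapour mass per unit area: PW = (1/g) Σ q̄ Δp, with q in kg/kg and Δp in Pa (1 kg/m² of water = 1 mm).
Layer 1008–480 hPa: Δp = 528 hPa = 52800 Pa, q̄ = 0.011 kg/kg → 0.011 × 52800 / 9.8 = 59.27 mm
Layer 480–250 hPa: Δp = 230 hPa = 23000 Pa, q̄ = 0.002 kg/kg → 0.002 × 23000 / 9.8 = 4.69 mm
PW = 59.27 + 4.69 = 63.96 ≈ 64.0 mm.

PW ≈ 64.0 mm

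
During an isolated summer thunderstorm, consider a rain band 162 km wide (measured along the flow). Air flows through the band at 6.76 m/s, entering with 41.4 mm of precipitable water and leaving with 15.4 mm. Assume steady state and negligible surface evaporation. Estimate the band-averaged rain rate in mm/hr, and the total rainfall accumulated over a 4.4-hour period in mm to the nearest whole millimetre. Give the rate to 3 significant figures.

Column moisture flux per unit crosswind length is F = V × PW.
Inflow: F_in = 6.76 × 41.4 = 279.864 mm·m/s
Outflow: F_out = 6.76 × 15.4 = 104.104 mm·m/s
Steady-state rate R = (F_in − F_out)/L = (279.864 − 104.104) / 162000 m = 1.085e-03 mm/s.
R = 1.085e-03 × 3600 = 3.91 mm/hr.
Over 4.4 h: total = 3.91 × 4.4 = 17.204 ≈ 17 mm.

R ≈ 3.91 mm/hr; total ≈ 17 mm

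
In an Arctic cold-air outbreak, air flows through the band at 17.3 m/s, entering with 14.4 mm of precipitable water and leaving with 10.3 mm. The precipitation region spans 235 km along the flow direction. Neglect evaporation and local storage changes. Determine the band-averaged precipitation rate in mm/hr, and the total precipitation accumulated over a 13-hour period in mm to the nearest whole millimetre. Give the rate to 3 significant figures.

R ≈ 1.09 mm/hr; total ≈ 14 mm

Column moisture flux per unit crosswind length is F = V × PW.
Inflow: F_in = 17.3 × 14.4 = 249.12 mm·m/s
Outflow: F_out = 17.3 × 10.3 = 178.19 mm·m/s
Steady-state rate R = (F_in − F_out)/L = (249.12 − 178.19) / 235000 m = 3.018e-04 mm/s.
R = 3.018e-04 × 3600 = 1.09 mm/hr.
Over 13 h: total = 1.09 × 13 = 14.17 ≈ 14 mm.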